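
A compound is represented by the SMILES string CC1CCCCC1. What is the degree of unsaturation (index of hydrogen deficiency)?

Degree of unsaturation = (number of rings) + (number of π bonds).
Ring closures in the SMILES: 1.
π bonds: none → 0 DoU from unsaturation.
Total DoU = 1 + 0 = 1.

1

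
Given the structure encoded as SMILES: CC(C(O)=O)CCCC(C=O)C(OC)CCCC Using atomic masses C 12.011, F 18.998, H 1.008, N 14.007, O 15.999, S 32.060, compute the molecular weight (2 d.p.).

First, the molecular formula is C14H26O4 (counting implicit H from valence).
  C: 14 × 12.011 = 168.154
  H: 26 × 1.008 = 26.208
  O: 4 × 15.999 = 63.996
Sum: 14×12.011 + 26×1.008 + 4×15.999 = 258.358 → 258.36 g/mol.

258.36 g/mol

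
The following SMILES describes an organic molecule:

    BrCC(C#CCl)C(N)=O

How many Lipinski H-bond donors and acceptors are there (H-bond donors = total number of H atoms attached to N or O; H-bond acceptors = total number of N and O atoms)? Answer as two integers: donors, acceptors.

2, 2

Donors: find every N or O and count the H atoms it carries.
  atom 8 (N): bond orders sum to 1 → 2 H
  atom 9 (O): bond orders sum to 2 → 0 H
Lipinski HBD = 2.
Acceptors: N atoms = 1, O atoms = 1 → HBA = 2.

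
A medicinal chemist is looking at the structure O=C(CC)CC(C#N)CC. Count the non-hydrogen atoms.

10

Every atom symbol written in the SMILES (organic subset) is one heavy atom; implicit H are not written.
Heavy atoms by element → C:8, N:1, O:1.
Total: 10.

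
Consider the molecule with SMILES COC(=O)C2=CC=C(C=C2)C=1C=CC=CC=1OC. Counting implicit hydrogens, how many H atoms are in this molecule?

Walk through each heavy atom and fill implicit hydrogens from standard valence (C 4, N 3, O 2, S 2, halogen 1):
  atom 1: C, bond orders sum to 1 (valence 4) → 3 H
  atom 2: O, bond orders sum to 2 (valence 2) → 0 H
  atom 3: C, bond orders sum to 4 (valence 4) → 0 H
  atom 4: O, bond orders sum to 2 (valence 2) → 0 H
  atom 5: C, bond orders sum to 4 (valence 4) → 0 H
  atom 6: C, bond orders sum to 3 (valence 4) → 1 H
  atom 7: C, bond orders sum to 3 (valence 4) → 1 H
  atom 8: C, bond orders sum to 4 (valence 4) → 0 H
  atom 9: C, bond orders sum to 3 (valence 4) → 1 H
  atom 10: C, bond orders sum to 3 (valence 4) → 1 H
  atom 11: C, bond orders sum to 4 (valence 4) → 0 H
  atom 12: C, bond orders sum to 3 (valence 4) → 1 H
  atom 13: C, bond orders sum to 3 (valence 4) → 1 H
  atom 14: C, bond orders sum to 3 (valence 4) → 1 H
  atom 15: C, bond orders sum to 3 (valence 4) → 1 H
  atom 16: C, bond orders sum to 4 (valence 4) → 0 H
  atom 17: O, bond orders sum to 2 (valence 2) → 0 H
  atom 18: C, bond orders sum to 1 (valence 4) → 3 H
Total hydrogens: 14.

14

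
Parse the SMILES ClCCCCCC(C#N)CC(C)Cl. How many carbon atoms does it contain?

10

Count every carbon token in the SMILES (each C, including those in ring-closure positions and inside branches).
Carbon count: 10.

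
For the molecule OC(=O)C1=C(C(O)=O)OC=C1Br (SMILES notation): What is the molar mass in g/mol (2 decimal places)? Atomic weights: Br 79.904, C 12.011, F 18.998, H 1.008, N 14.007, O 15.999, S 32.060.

First, the molecular formula is C6H3BrO5 (counting implicit H from valence).
  Br: 1 × 79.904 = 79.904
  C: 6 × 12.011 = 72.066
  H: 3 × 1.008 = 3.024
  O: 5 × 15.999 = 79.995
Sum: 1×79.904 + 6×12.011 + 3×1.008 + 5×15.999 = 234.989 → 234.99 g/mol.

234.99 g/mol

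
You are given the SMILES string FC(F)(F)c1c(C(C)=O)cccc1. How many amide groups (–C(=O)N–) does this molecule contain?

0

Scan the SMILES for the amide motif — none present.
Groups that are present: 1 ketone.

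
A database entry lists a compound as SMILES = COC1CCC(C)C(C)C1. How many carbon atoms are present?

Count every carbon token in the SMILES (each C, including those in ring-closure positions and inside branches).
Carbon count: 9.

9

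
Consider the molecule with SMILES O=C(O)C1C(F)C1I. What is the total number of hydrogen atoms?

Walk through each heavy atom and fill implicit hydrogens from standard valence (C 4, N 3, O 2, S 2, halogen 1):
  atom 1: O, bond orders sum to 2 (valence 2) → 0 H
  atom 2: C, bond orders sum to 4 (valence 4) → 0 H
  atom 3: O, bond orders sum to 1 (valence 2) → 1 H
  atom 4: C, bond orders sum to 3 (valence 4) → 1 H
  atom 5: C, bond orders sum to 3 (valence 4) → 1 H
  atom 6: F (halogen, monovalent) → 0 H
  atom 7: C, bond orders sum to 3 (valence 4) → 1 H
  atom 8: I (halogen, monovalent) → 0 H
Total hydrogens: 4.

4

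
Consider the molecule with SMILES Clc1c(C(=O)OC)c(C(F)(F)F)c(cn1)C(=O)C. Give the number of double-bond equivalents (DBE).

6

Molecular formula: C10H7ClF3NO3.
DoU = (2C + 2 + N − H − X) / 2, where X is the halogen count and O/S are ignored.
    = (2·10 + 2 + 1 − 7 − 4) / 2 = 12 / 2 = 6.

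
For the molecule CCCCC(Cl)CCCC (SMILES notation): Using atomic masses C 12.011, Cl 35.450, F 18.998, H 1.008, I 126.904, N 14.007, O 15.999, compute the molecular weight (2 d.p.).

162.70 g/mol

First, the molecular formula is C9H19Cl (counting implicit H from valence).
  C: 9 × 12.011 = 108.099
  Cl: 1 × 35.450 = 35.450
  H: 19 × 1.008 = 19.152
Sum: 9×12.011 + 1×35.450 + 19×1.008 = 162.701 → 162.70 g/mol.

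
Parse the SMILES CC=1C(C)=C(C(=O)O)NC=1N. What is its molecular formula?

C7H10N2O2

Walk through each heavy atom and fill implicit hydrogens from standard valence (C 4, N 3, O 2, S 2, halogen 1):
  atom 1: C, bond orders sum to 1 (valence 4) → 3 H
  atom 2: C, bond orders sum to 4 (valence 4) → 0 H
  atom 3: C, bond orders sum to 4 (valence 4) → 0 H
  atom 4: C, bond orders sum to 1 (valence 4) → 3 H
  atom 5: C, bond orders sum to 4 (valence 4) → 0 H
  atom 6: C, bond orders sum to 4 (valence 4) → 0 H
  atom 7: O, bond orders sum to 2 (valence 2) → 0 H
  atom 8: O, bond orders sum to 1 (valence 2) → 1 H
  atom 9: N, bond orders sum to 2 (valence 3) → 1 H
  atom 10: C, bond orders sum to 4 (valence 4) → 0 H
  atom 11: N, bond orders sum to 1 (valence 3) → 2 H
Totals → C:7, H:10, N:2, O:2.
In Hill order: C7H10N2O2.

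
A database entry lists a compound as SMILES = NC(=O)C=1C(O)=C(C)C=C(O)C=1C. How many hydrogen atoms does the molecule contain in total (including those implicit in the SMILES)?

Walk through each heavy atom and fill implicit hydrogens from standard valence (C 4, N 3, O 2, S 2, halogen 1):
  atom 1: N, bond orders sum to 1 (valence 3) → 2 H
  atom 2: C, bond orders sum to 4 (valence 4) → 0 H
  atom 3: O, bond orders sum to 2 (valence 2) → 0 H
  atom 4: C, bond orders sum to 4 (valence 4) → 0 H
  atom 5: C, bond orders sum to 4 (valence 4) → 0 H
  atom 6: O, bond orders sum to 1 (valence 2) → 1 H
  atom 7: C, bond orders sum to 4 (valence 4) → 0 H
  atom 8: C, bond orders sum to 1 (valence 4) → 3 H
  atom 9: C, bond orders sum to 3 (valence 4) → 1 H
  atom 10: C, bond orders sum to 4 (valence 4) → 0 H
  atom 11: O, bond orders sum to 1 (valence 2) → 1 H
  atom 12: C, bond orders sum to 4 (valence 4) → 0 H
  atom 13: C, bond orders sum to 1 (valence 4) → 3 H
Total hydrogens: 11.

11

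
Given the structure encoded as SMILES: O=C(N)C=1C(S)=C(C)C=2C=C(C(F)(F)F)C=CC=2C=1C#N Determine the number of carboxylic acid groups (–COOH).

0

Scan the SMILES for the carboxylic acid motif — none present.
Groups that are present: 1 amide, 1 nitrile, 1 thiol.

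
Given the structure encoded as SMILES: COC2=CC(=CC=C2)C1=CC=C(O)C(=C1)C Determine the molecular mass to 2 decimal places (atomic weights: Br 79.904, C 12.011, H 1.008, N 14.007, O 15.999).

First, the molecular formula is C14H14O2 (counting implicit H from valence).
  C: 14 × 12.011 = 168.154
  H: 14 × 1.008 = 14.112
  O: 2 × 15.999 = 31.998
Sum: 14×12.011 + 14×1.008 + 2×15.999 = 214.264 → 214.26 g/mol.

214.26 g/mol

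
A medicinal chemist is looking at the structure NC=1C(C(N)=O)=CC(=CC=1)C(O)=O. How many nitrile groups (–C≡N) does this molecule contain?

Scan the SMILES for the nitrile motif — none present.
Groups that are present: 1 amide, 1 carboxylic acid, 1 primary amine.

0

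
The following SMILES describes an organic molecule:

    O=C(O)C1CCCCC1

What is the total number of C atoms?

Count every carbon token in the SMILES (each C, including those in ring-closure positions and inside branches).
Carbon count: 7.

7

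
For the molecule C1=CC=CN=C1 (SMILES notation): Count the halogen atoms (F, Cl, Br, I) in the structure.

Scan the SMILES for the halogen motif — none present.

0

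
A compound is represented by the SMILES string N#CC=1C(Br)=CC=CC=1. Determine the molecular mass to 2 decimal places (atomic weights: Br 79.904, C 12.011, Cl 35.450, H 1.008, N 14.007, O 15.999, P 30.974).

182.02 g/mol

First, the molecular formula is C7H4BrN (counting implicit H from valence).
  Br: 1 × 79.904 = 79.904
  C: 7 × 12.011 = 84.077
  H: 4 × 1.008 = 4.032
  N: 1 × 14.007 = 14.007
Sum: 1×79.904 + 7×12.011 + 4×1.008 + 1×14.007 = 182.020 → 182.02 g/mol.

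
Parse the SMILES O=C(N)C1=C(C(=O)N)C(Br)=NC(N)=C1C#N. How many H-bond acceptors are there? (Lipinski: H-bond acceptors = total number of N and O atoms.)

7

N atoms: 5; O atoms: 2.
Lipinski HBA = 5 + 2 = 7.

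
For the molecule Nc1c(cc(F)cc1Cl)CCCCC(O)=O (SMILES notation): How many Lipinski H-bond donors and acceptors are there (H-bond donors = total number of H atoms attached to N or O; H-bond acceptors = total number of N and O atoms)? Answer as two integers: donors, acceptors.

Donors: find every N or O and count the H atoms it carries.
  atom 1 (N): bond orders sum to 1 → 2 H
  atom 15 (O): bond orders sum to 1 → 1 H
  atom 16 (O): bond orders sum to 2 → 0 H
Lipinski HBD = 3.
Acceptors: N atoms = 1, O atoms = 2 → HBA = 3.

3, 3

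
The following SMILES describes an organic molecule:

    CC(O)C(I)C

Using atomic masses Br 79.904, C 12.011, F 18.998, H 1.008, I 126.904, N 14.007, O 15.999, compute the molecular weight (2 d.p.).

First, the molecular formula is C4H9IO (counting implicit H from valence).
  C: 4 × 12.011 = 48.044
  H: 9 × 1.008 = 9.072
  I: 1 × 126.904 = 126.904
  O: 1 × 15.999 = 15.999
Sum: 4×12.011 + 9×1.008 + 1×126.904 + 1×15.999 = 200.019 → 200.02 g/mol.

200.02 g/mol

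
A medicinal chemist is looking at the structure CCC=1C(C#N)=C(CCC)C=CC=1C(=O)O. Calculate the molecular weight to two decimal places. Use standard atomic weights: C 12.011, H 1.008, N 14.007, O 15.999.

First, the molecular formula is C13H15NO2 (counting implicit H from valence).
  C: 13 × 12.011 = 156.143
  H: 15 × 1.008 = 15.120
  N: 1 × 14.007 = 14.007
  O: 2 × 15.999 = 31.998
Sum: 13×12.011 + 15×1.008 + 1×14.007 + 2×15.999 = 217.268 → 217.27 g/mol.

217.27 g/mol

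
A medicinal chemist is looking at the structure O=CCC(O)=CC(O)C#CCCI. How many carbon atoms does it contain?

Count every carbon token in the SMILES (each C, including those in ring-closure positions and inside branches).
Carbon count: 9.

9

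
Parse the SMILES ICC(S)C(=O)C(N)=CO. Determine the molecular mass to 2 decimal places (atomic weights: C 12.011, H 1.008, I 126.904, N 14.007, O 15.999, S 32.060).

273.09 g/mol

First, the molecular formula is C5H8INO2S (counting implicit H from valence).
  C: 5 × 12.011 = 60.055
  H: 8 × 1.008 = 8.064
  I: 1 × 126.904 = 126.904
  N: 1 × 14.007 = 14.007
  O: 2 × 15.999 = 31.998
  S: 1 × 32.060 = 32.060
Sum: 5×12.011 + 8×1.008 + 1×126.904 + 1×14.007 + 2×15.999 + 1×32.060 = 273.088 → 273.09 g/mol.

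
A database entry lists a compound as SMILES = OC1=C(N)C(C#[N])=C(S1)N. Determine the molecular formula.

Walk through each heavy atom and fill implicit hydrogens from standard valence (C 4, N 3, O 2, S 2, halogen 1):
  atom 1: O, bond orders sum to 1 (valence 2) → 1 H
  atom 2: C, bond orders sum to 4 (valence 4) → 0 H
  atom 3: C, bond orders sum to 4 (valence 4) → 0 H
  atom 4: N, bond orders sum to 1 (valence 3) → 2 H
  atom 5: C, bond orders sum to 4 (valence 4) → 0 H
  atom 6: C, bond orders sum to 4 (valence 4) → 0 H
  atom 7: N with explicit H count 0
  atom 8: C, bond orders sum to 4 (valence 4) → 0 H
  atom 9: S, bond orders sum to 2 (valence 2) → 0 H
  atom 10: N, bond orders sum to 1 (valence 3) → 2 H
Totals → C:5, H:5, N:3, O:1, S:1.

C5H5N3OS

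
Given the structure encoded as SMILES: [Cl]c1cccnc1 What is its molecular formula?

Walk through each heavy atom and fill implicit hydrogens from standard valence (C 4, N 3, O 2, S 2, halogen 1); for lowercase aromatic atoms, an aromatic c carries 1 H when it has two neighbours and 0 H with three, and aromatic n carries 0 H:
  atom 1: Cl with explicit H count 0
  atom 2: aromatic c, 3 neighbours → 0 H
  atom 3: aromatic c, 2 neighbours → 1 H
  atom 4: aromatic c, 2 neighbours → 1 H
  atom 5: aromatic c, 2 neighbours → 1 H
  atom 6: aromatic n, 2 neighbours → 0 H
  atom 7: aromatic c, 2 neighbours → 1 H
Totals → C:5, H:4, Cl:1, N:1.

C5H4ClN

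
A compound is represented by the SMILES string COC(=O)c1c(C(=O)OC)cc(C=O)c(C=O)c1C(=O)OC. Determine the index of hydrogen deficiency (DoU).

9

Molecular formula: C14H12O8.
DoU = (2C + 2 + N − H − X) / 2, where X is the halogen count and O/S are ignored.
    = (2·14 + 2 + 0 − 12 − 0) / 2 = 18 / 2 = 9.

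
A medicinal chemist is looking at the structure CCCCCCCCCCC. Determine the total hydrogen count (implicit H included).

24

Walk through each heavy atom and fill implicit hydrogens from standard valence (C 4, N 3, O 2, S 2, halogen 1):
  atom 1: C, bond orders sum to 1 (valence 4) → 3 H
  atom 2: C, bond orders sum to 2 (valence 4) → 2 H
  atom 3: C, bond orders sum to 2 (valence 4) → 2 H
  atom 4: C, bond orders sum to 2 (valence 4) → 2 H
  atom 5: C, bond orders sum to 2 (valence 4) → 2 H
  atom 6: C, bond orders sum to 2 (valence 4) → 2 H
  atom 7: C, bond orders sum to 2 (valence 4) → 2 H
  atom 8: C, bond orders sum to 2 (valence 4) → 2 H
  atom 9: C, bond orders sum to 2 (valence 4) → 2 H
  atom 10: C, bond orders sum to 2 (valence 4) → 2 H
  atom 11: C, bond orders sum to 1 (valence 4) → 3 H
Total hydrogens: 24.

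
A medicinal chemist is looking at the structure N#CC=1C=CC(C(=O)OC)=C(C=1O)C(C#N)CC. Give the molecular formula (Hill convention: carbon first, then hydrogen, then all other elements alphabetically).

C13H12N2O3

Walk through each heavy atom and fill implicit hydrogens from standard valence (C 4, N 3, O 2, S 2, halogen 1):
  atom 1: N, bond orders sum to 3 (valence 3) → 0 H
  atom 2: C, bond orders sum to 4 (valence 4) → 0 H
  atom 3: C, bond orders sum to 4 (valence 4) → 0 H
  atom 4: C, bond orders sum to 3 (valence 4) → 1 H
  atom 5: C, bond orders sum to 3 (valence 4) → 1 H
  atom 6: C, bond orders sum to 4 (valence 4) → 0 H
  atom 7: C, bond orders sum to 4 (valence 4) → 0 H
  atom 8: O, bond orders sum to 2 (valence 2) → 0 H
  atom 9: O, bond orders sum to 2 (valence 2) → 0 H
  atom 10: C, bond orders sum to 1 (valence 4) → 3 H
  atom 11: C, bond orders sum to 4 (valence 4) → 0 H
  atom 12: C, bond orders sum to 4 (valence 4) → 0 H
  atom 13: O, bond orders sum to 1 (valence 2) → 1 H
  atom 14: C, bond orders sum to 3 (valence 4) → 1 H
  atom 15: C, bond orders sum to 4 (valence 4) → 0 H
  atom 16: N, bond orders sum to 3 (valence 3) → 0 H
  atom 17: C, bond orders sum to 2 (valence 4) → 2 H
  atom 18: C, bond orders sum to 1 (valence 4) → 3 H
Totals → C:13, H:12, N:2, O:3.
In Hill order: C13H12N2O3.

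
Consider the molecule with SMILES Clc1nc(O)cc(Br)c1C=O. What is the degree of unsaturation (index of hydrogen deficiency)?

5

Molecular formula: C6H3BrClNO2.
DoU = (2C + 2 + N − H − X) / 2, where X is the halogen count and O/S are ignored.
    = (2·6 + 2 + 1 − 3 − 2) / 2 = 10 / 2 = 5.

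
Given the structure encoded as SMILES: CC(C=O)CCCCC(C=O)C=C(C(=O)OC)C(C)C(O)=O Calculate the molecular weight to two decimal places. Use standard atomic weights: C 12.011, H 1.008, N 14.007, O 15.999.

312.36 g/mol

First, the molecular formula is C16H24O6 (counting implicit H from valence).
  C: 16 × 12.011 = 192.176
  H: 24 × 1.008 = 24.192
  O: 6 × 15.999 = 95.994
Sum: 16×12.011 + 24×1.008 + 6×15.999 = 312.362 → 312.36 g/mol.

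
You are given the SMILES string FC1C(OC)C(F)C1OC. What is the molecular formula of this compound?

C6H10F2O2

Walk through each heavy atom and fill implicit hydrogens from standard valence (C 4, N 3, O 2, S 2, halogen 1):
  atom 1: F (halogen, monovalent) → 0 H
  atom 2: C, bond orders sum to 3 (valence 4) → 1 H
  atom 3: C, bond orders sum to 3 (valence 4) → 1 H
  atom 4: O, bond orders sum to 2 (valence 2) → 0 H
  atom 5: C, bond orders sum to 1 (valence 4) → 3 H
  atom 6: C, bond orders sum to 3 (valence 4) → 1 H
  atom 7: F (halogen, monovalent) → 0 H
  atom 8: C, bond orders sum to 3 (valence 4) → 1 H
  atom 9: O, bond orders sum to 2 (valence 2) → 0 H
  atom 10: C, bond orders sum to 1 (valence 4) → 3 H
Totals → C:6, H:10, F:2, O:2.
In Hill order: C6H10F2O2.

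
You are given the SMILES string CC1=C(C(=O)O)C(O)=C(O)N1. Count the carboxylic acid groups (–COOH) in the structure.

The carboxylic acid motif appears at heavy-atom position 4 in the SMILES.
Other groups present: 2 hydroxyl.
Carboxylic acid count: 1.

1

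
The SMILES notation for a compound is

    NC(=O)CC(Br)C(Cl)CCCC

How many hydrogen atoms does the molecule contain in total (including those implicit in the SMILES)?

15

Walk through each heavy atom and fill implicit hydrogens from standard valence (C 4, N 3, O 2, S 2, halogen 1):
  atom 1: N, bond orders sum to 1 (valence 3) → 2 H
  atom 2: C, bond orders sum to 4 (valence 4) → 0 H
  atom 3: O, bond orders sum to 2 (valence 2) → 0 H
  atom 4: C, bond orders sum to 2 (valence 4) → 2 H
  atom 5: C, bond orders sum to 3 (valence 4) → 1 H
  atom 6: Br (halogen, monovalent) → 0 H
  atom 7: C, bond orders sum to 3 (valence 4) → 1 H
  atom 8: Cl (halogen, monovalent) → 0 H
  atom 9: C, bond orders sum to 2 (valence 4) → 2 H
  atom 10: C, bond orders sum to 2 (valence 4) → 2 H
  atom 11: C, bond orders sum to 2 (valence 4) → 2 H
  atom 12: C, bond orders sum to 1 (valence 4) → 3 H
Total hydrogens: 15.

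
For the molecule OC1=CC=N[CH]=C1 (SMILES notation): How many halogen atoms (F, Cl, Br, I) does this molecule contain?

Scan the SMILES for the halogen motif — none present.
Groups that are present: 1 hydroxyl.

0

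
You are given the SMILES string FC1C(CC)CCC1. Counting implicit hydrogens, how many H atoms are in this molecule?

13

Walk through each heavy atom and fill implicit hydrogens from standard valence (C 4, N 3, O 2, S 2, halogen 1):
  atom 1: F (halogen, monovalent) → 0 H
  atom 2: C, bond orders sum to 3 (valence 4) → 1 H
  atom 3: C, bond orders sum to 3 (valence 4) → 1 H
  atom 4: C, bond orders sum to 2 (valence 4) → 2 H
  atom 5: C, bond orders sum to 1 (valence 4) → 3 H
  atom 6: C, bond orders sum to 2 (valence 4) → 2 H
  atom 7: C, bond orders sum to 2 (valence 4) → 2 H
  atom 8: C, bond orders sum to 2 (valence 4) → 2 H
Total hydrogens: 13.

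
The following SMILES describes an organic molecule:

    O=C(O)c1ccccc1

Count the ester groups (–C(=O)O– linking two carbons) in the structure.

Scan the SMILES for the ester motif — none present.
Groups that are present: 1 carboxylic acid.

0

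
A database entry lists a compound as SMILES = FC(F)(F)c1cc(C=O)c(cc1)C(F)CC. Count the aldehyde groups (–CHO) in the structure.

The aldehyde motif appears at heavy-atom position 8 in the SMILES.
Aldehyde count: 1.

1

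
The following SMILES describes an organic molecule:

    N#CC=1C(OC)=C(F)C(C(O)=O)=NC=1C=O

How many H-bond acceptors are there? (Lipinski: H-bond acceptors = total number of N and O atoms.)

6

N atoms: 2; O atoms: 4.
Lipinski HBA = 2 + 4 = 6.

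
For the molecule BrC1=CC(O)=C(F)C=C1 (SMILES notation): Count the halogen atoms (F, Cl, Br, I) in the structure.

Halogen atoms appear at heavy-atom positions 1, 7 (1×Br, 1×F).
Other groups present: 1 hydroxyl.
Halogen count: 2.

2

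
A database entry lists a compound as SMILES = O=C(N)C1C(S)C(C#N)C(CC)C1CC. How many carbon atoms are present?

11

Count every carbon token in the SMILES (each C, including those in ring-closure positions and inside branches).
Carbon count: 11.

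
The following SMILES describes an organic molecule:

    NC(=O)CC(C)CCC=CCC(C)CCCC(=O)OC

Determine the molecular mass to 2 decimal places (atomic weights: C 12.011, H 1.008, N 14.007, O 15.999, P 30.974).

283.41 g/mol

First, the molecular formula is C16H29NO3 (counting implicit H from valence).
  C: 16 × 12.011 = 192.176
  H: 29 × 1.008 = 29.232
  N: 1 × 14.007 = 14.007
  O: 3 × 15.999 = 47.997
Sum: 16×12.011 + 29×1.008 + 1×14.007 + 3×15.999 = 283.412 → 283.41 g/mol.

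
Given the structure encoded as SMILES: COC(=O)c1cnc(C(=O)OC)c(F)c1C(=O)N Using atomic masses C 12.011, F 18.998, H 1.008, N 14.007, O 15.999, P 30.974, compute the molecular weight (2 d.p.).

First, the molecular formula is C10H9FN2O5 (counting implicit H from valence).
  C: 10 × 12.011 = 120.110
  F: 1 × 18.998 = 18.998
  H: 9 × 1.008 = 9.072
  N: 2 × 14.007 = 28.014
  O: 5 × 15.999 = 79.995
Sum: 10×12.011 + 1×18.998 + 9×1.008 + 2×14.007 + 5×15.999 = 256.189 → 256.19 g/mol.

256.19 g/mol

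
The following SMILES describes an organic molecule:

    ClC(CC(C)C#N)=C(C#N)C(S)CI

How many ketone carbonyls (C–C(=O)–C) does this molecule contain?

Scan the SMILES for the ketone motif — none present.
Groups that are present: 1 alkene, 2 nitrile, 1 thiol.

0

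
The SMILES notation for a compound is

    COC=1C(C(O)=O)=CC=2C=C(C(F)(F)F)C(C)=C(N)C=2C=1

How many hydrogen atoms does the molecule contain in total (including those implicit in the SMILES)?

12

Walk through each heavy atom and fill implicit hydrogens from standard valence (C 4, N 3, O 2, S 2, halogen 1):
  atom 1: C, bond orders sum to 1 (valence 4) → 3 H
  atom 2: O, bond orders sum to 2 (valence 2) → 0 H
  atom 3: C, bond orders sum to 4 (valence 4) → 0 H
  atom 4: C, bond orders sum to 4 (valence 4) → 0 H
  atom 5: C, bond orders sum to 4 (valence 4) → 0 H
  atom 6: O, bond orders sum to 1 (valence 2) → 1 H
  atom 7: O, bond orders sum to 2 (valence 2) → 0 H
  atom 8: C, bond orders sum to 3 (valence 4) → 1 H
  atom 9: C, bond orders sum to 4 (valence 4) → 0 H
  atom 10: C, bond orders sum to 3 (valence 4) → 1 H
  atom 11: C, bond orders sum to 4 (valence 4) → 0 H
  atom 12: C, bond orders sum to 4 (valence 4) → 0 H
  atom 13: F (halogen, monovalent) → 0 H
  atom 14: F (halogen, monovalent) → 0 H
  atom 15: F (halogen, monovalent) → 0 H
  atom 16: C, bond orders sum to 4 (valence 4) → 0 H
  atom 17: C, bond orders sum to 1 (valence 4) → 3 H
  atom 18: C, bond orders sum to 4 (valence 4) → 0 H
  atom 19: N, bond orders sum to 1 (valence 3) → 2 H
  atom 20: C, bond orders sum to 4 (valence 4) → 0 H
  atom 21: C, bond orders sum to 3 (valence 4) → 1 H
Total hydrogens: 12.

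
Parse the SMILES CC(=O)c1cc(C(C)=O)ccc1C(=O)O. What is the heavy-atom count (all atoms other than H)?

15

Every atom symbol written in the SMILES (organic subset) is one heavy atom; implicit H are not written.
Heavy atoms by element → C:11, O:4.
Total: 15.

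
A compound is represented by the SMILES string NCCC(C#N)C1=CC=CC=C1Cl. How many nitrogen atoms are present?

Scan the SMILES for N atoms (remember two-letter symbols like Cl and Br are single atoms).
Nitrogen count: 2.

2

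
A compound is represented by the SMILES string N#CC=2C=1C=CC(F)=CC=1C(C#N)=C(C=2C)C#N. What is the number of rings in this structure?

2

In SMILES, each pair of matching ring-closure digits denotes one ring-closing bond; the number of such bonds equals the number of independent rings.
Ring-closure bonds here: 2.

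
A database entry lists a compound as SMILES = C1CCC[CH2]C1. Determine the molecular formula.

Walk through each heavy atom and fill implicit hydrogens from standard valence (C 4, N 3, O 2, S 2, halogen 1):
  atom 1: C, bond orders sum to 2 (valence 4) → 2 H
  atom 2: C, bond orders sum to 2 (valence 4) → 2 H
  atom 3: C, bond orders sum to 2 (valence 4) → 2 H
  atom 4: C, bond orders sum to 2 (valence 4) → 2 H
  atom 5: C with explicit H count 2
  atom 6: C, bond orders sum to 2 (valence 4) → 2 H
Totals → C:6, H:12.
In Hill order: C6H12.

C6H12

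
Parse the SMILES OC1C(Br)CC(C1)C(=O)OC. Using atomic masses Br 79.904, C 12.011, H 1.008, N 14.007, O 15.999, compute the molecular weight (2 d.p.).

First, the molecular formula is C7H11BrO3 (counting implicit H from valence).
  Br: 1 × 79.904 = 79.904
  C: 7 × 12.011 = 84.077
  H: 11 × 1.008 = 11.088
  O: 3 × 15.999 = 47.997
Sum: 1×79.904 + 7×12.011 + 11×1.008 + 3×15.999 = 223.066 → 223.07 g/mol.

223.07 g/mol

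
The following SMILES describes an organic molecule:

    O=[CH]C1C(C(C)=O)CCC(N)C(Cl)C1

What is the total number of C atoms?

Count every carbon token in the SMILES (each C, including those in ring-closure positions and inside branches).
Carbon count: 10.

10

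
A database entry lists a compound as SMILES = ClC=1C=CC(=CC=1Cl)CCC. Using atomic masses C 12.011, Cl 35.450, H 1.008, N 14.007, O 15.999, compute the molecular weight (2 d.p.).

189.08 g/mol

First, the molecular formula is C9H10Cl2 (counting implicit H from valence).
  C: 9 × 12.011 = 108.099
  Cl: 2 × 35.450 = 70.900
  H: 10 × 1.008 = 10.080
Sum: 9×12.011 + 2×35.450 + 10×1.008 = 189.079 → 189.08 g/mol.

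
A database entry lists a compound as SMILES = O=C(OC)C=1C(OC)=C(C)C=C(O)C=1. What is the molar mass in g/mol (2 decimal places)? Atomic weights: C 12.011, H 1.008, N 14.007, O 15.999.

196.20 g/mol

First, the molecular formula is C10H12O4 (counting implicit H from valence).
  C: 10 × 12.011 = 120.110
  H: 12 × 1.008 = 12.096
  O: 4 × 15.999 = 63.996
Sum: 10×12.011 + 12×1.008 + 4×15.999 = 196.202 → 196.20 g/mol.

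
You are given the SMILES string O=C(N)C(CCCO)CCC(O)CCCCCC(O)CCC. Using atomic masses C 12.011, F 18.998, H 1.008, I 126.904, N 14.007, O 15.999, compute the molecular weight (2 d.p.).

First, the molecular formula is C17H35NO4 (counting implicit H from valence).
  C: 17 × 12.011 = 204.187
  H: 35 × 1.008 = 35.280
  N: 1 × 14.007 = 14.007
  O: 4 × 15.999 = 63.996
Sum: 17×12.011 + 35×1.008 + 1×14.007 + 4×15.999 = 317.470 → 317.47 g/mol.

317.47 g/mol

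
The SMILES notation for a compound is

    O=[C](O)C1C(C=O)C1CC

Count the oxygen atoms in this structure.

3

Scan the SMILES for O atoms (remember two-letter symbols like Cl and Br are single atoms).
Oxygen count: 3.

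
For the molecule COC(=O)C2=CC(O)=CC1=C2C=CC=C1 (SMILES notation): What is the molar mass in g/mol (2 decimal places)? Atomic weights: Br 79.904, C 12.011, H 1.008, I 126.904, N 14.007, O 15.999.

First, the molecular formula is C12H10O3 (counting implicit H from valence).
  C: 12 × 12.011 = 144.132
  H: 10 × 1.008 = 10.080
  O: 3 × 15.999 = 47.997
Sum: 12×12.011 + 10×1.008 + 3×15.999 = 202.209 → 202.21 g/mol.

202.21 g/mol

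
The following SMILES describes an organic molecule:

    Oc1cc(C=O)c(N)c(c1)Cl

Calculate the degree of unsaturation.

Molecular formula: C7H6ClNO2.
DoU = (2C + 2 + N − H − X) / 2, where X is the halogen count and O/S are ignored.
    = (2·7 + 2 + 1 − 6 − 1) / 2 = 10 / 2 = 5.

5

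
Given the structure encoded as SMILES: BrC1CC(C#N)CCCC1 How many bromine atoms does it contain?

Scan the SMILES for Br atoms (remember two-letter symbols like Cl and Br are single atoms).
Bromine count: 1.

1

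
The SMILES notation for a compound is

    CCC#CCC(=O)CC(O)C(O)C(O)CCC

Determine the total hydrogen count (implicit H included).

Walk through each heavy atom and fill implicit hydrogens from standard valence (C 4, N 3, O 2, S 2, halogen 1):
  atom 1: C, bond orders sum to 1 (valence 4) → 3 H
  atom 2: C, bond orders sum to 2 (valence 4) → 2 H
  atom 3: C, bond orders sum to 4 (valence 4) → 0 H
  atom 4: C, bond orders sum to 4 (valence 4) → 0 H
  atom 5: C, bond orders sum to 2 (valence 4) → 2 H
  atom 6: C, bond orders sum to 4 (valence 4) → 0 H
  atom 7: O, bond orders sum to 2 (valence 2) → 0 H
  atom 8: C, bond orders sum to 2 (valence 4) → 2 H
  atom 9: C, bond orders sum to 3 (valence 4) → 1 H
  atom 10: O, bond orders sum to 1 (valence 2) → 1 H
  atom 11: C, bond orders sum to 3 (valence 4) → 1 H
  atom 12: O, bond orders sum to 1 (valence 2) → 1 H
  atom 13: C, bond orders sum to 3 (valence 4) → 1 H
  atom 14: O, bond orders sum to 1 (valence 2) → 1 H
  atom 15: C, bond orders sum to 2 (valence 4) → 2 H
  atom 16: C, bond orders sum to 2 (valence 4) → 2 H
  atom 17: C, bond orders sum to 1 (valence 4) → 3 H
Total hydrogens: 22.

22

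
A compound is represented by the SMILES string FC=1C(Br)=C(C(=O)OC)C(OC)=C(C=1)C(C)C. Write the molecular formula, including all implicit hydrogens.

Walk through each heavy atom and fill implicit hydrogens from standard valence (C 4, N 3, O 2, S 2, halogen 1):
  atom 1: F (halogen, monovalent) → 0 H
  atom 2: C, bond orders sum to 4 (valence 4) → 0 H
  atom 3: C, bond orders sum to 4 (valence 4) → 0 H
  atom 4: Br (halogen, monovalent) → 0 H
  atom 5: C, bond orders sum to 4 (valence 4) → 0 H
  atom 6: C, bond orders sum to 4 (valence 4) → 0 H
  atom 7: O, bond orders sum to 2 (valence 2) → 0 H
  atom 8: O, bond orders sum to 2 (valence 2) → 0 H
  atom 9: C, bond orders sum to 1 (valence 4) → 3 H
  atom 10: C, bond orders sum to 4 (valence 4) → 0 H
  atom 11: O, bond orders sum to 2 (valence 2) → 0 H
  atom 12: C, bond orders sum to 1 (valence 4) → 3 H
  atom 13: C, bond orders sum to 4 (valence 4) → 0 H
  atom 14: C, bond orders sum to 3 (valence 4) → 1 H
  atom 15: C, bond orders sum to 3 (valence 4) → 1 H
  atom 16: C, bond orders sum to 1 (valence 4) → 3 H
  atom 17: C, bond orders sum to 1 (valence 4) → 3 H
Totals → C:12, H:14, Br:1, F:1, O:3.

C12H14BrFO3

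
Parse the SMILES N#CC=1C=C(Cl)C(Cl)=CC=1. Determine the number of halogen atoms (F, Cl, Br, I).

Halogen atoms appear at heavy-atom positions 6, 8 (2×Cl).
Other groups present: 1 nitrile.
Halogen count: 2.

2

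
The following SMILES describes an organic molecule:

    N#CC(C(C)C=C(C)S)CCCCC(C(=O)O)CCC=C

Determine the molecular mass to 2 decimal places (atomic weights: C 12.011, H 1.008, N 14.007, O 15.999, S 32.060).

309.47 g/mol

First, the molecular formula is C17H27NO2S (counting implicit H from valence).
  C: 17 × 12.011 = 204.187
  H: 27 × 1.008 = 27.216
  N: 1 × 14.007 = 14.007
  O: 2 × 15.999 = 31.998
  S: 1 × 32.060 = 32.060
Sum: 17×12.011 + 27×1.008 + 1×14.007 + 2×15.999 + 1×32.060 = 309.468 → 309.47 g/mol.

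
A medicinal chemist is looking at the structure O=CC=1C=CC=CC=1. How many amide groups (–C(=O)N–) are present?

0

Scan the SMILES for the amide motif — none present.
Groups that are present: 1 aldehyde.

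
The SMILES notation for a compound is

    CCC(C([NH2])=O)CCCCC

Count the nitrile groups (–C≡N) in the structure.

Scan the SMILES for the nitrile motif — none present.
Groups that are present: 1 amide.

0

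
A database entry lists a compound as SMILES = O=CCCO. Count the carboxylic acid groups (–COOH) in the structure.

0

Scan the SMILES for the carboxylic acid motif — none present.
Groups that are present: 1 aldehyde, 1 hydroxyl.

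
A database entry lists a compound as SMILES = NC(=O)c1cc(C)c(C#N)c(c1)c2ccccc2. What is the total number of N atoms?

Scan the SMILES for N atoms (remember two-letter symbols like Cl and Br are single atoms).
Nitrogen count: 2.

2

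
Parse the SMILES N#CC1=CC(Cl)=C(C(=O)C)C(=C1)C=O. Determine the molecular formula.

Walk through each heavy atom and fill implicit hydrogens from standard valence (C 4, N 3, O 2, S 2, halogen 1):
  atom 1: N, bond orders sum to 3 (valence 3) → 0 H
  atom 2: C, bond orders sum to 4 (valence 4) → 0 H
  atom 3: C, bond orders sum to 4 (valence 4) → 0 H
  atom 4: C, bond orders sum to 3 (valence 4) → 1 H
  atom 5: C, bond orders sum to 4 (valence 4) → 0 H
  atom 6: Cl (halogen, monovalent) → 0 H
  atom 7: C, bond orders sum to 4 (valence 4) → 0 H
  atom 8: C, bond orders sum to 4 (valence 4) → 0 H
  atom 9: O, bond orders sum to 2 (valence 2) → 0 H
  atom 10: C, bond orders sum to 1 (valence 4) → 3 H
  atom 11: C, bond orders sum to 4 (valence 4) → 0 H
  atom 12: C, bond orders sum to 3 (valence 4) → 1 H
  atom 13: C, bond orders sum to 3 (valence 4) → 1 H
  atom 14: O, bond orders sum to 2 (valence 2) → 0 H
Totals → C:10, H:6, Cl:1, N:1, O:2.

C10H6ClNO2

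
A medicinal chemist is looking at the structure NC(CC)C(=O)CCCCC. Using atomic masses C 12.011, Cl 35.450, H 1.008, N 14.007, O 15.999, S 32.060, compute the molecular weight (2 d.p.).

157.26 g/mol

First, the molecular formula is C9H19NO (counting implicit H from valence).
  C: 9 × 12.011 = 108.099
  H: 19 × 1.008 = 19.152
  N: 1 × 14.007 = 14.007
  O: 1 × 15.999 = 15.999
Sum: 9×12.011 + 19×1.008 + 1×14.007 + 1×15.999 = 157.257 → 157.26 g/mol.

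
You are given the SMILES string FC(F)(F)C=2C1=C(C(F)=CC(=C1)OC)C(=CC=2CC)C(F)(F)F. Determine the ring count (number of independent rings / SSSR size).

2

In SMILES, each pair of matching ring-closure digits denotes one ring-closing bond; the number of such bonds equals the number of independent rings.
Ring-closure bonds here: 2.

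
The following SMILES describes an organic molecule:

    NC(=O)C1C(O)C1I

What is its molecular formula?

C4H6INO2

Walk through each heavy atom and fill implicit hydrogens from standard valence (C 4, N 3, O 2, S 2, halogen 1):
  atom 1: N, bond orders sum to 1 (valence 3) → 2 H
  atom 2: C, bond orders sum to 4 (valence 4) → 0 H
  atom 3: O, bond orders sum to 2 (valence 2) → 0 H
  atom 4: C, bond orders sum to 3 (valence 4) → 1 H
  atom 5: C, bond orders sum to 3 (valence 4) → 1 H
  atom 6: O, bond orders sum to 1 (valence 2) → 1 H
  atom 7: C, bond orders sum to 3 (valence 4) → 1 H
  atom 8: I (halogen, monovalent) → 0 H
Totals → C:4, H:6, I:1, N:1, O:2.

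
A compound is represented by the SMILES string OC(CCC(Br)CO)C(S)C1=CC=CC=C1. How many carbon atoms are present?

12

Count every carbon token in the SMILES (each C, including those in ring-closure positions and inside branches).
Carbon count: 12.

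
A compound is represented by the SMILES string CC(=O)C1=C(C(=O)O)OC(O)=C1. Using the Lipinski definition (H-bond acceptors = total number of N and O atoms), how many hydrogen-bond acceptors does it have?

N atoms: 0; O atoms: 5.
Lipinski HBA = 0 + 5 = 5.

5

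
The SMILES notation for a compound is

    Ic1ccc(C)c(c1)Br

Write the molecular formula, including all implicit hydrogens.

C7H6BrI

Walk through each heavy atom and fill implicit hydrogens from standard valence (C 4, N 3, O 2, S 2, halogen 1); for lowercase aromatic atoms, an aromatic c carries 1 H when it has two neighbours and 0 H with three, and aromatic n carries 0 H:
  atom 1: I (halogen, monovalent) → 0 H
  atom 2: aromatic c, 3 neighbours → 0 H
  atom 3: aromatic c, 2 neighbours → 1 H
  atom 4: aromatic c, 2 neighbours → 1 H
  atom 5: aromatic c, 3 neighbours → 0 H
  atom 6: C, bond orders sum to 1 (valence 4) → 3 H
  atom 7: aromatic c, 3 neighbours → 0 H
  atom 8: aromatic c, 2 neighbours → 1 H
  atom 9: Br (halogen, monovalent) → 0 H
Totals → C:7, H:6, Br:1, I:1.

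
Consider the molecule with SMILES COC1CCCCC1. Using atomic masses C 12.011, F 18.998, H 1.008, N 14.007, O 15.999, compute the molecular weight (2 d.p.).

First, the molecular formula is C7H14O (counting implicit H from valence).
  C: 7 × 12.011 = 84.077
  H: 14 × 1.008 = 14.112
  O: 1 × 15.999 = 15.999
Sum: 7×12.011 + 14×1.008 + 1×15.999 = 114.188 → 114.19 g/mol.

114.19 g/mol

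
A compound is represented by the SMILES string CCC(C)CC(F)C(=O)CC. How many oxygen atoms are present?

Scan the SMILES for O atoms (remember two-letter symbols like Cl and Br are single atoms).
Oxygen count: 1.

1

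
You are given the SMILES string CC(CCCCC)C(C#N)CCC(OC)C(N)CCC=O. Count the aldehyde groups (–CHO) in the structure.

The aldehyde motif appears at heavy-atom position 20 in the SMILES.
Other groups present: 1 ether, 1 nitrile, 1 primary amine.
Aldehyde count: 1.

1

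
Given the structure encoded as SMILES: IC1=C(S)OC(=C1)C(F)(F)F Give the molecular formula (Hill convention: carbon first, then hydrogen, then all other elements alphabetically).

Walk through each heavy atom and fill implicit hydrogens from standard valence (C 4, N 3, O 2, S 2, halogen 1):
  atom 1: I (halogen, monovalent) → 0 H
  atom 2: C, bond orders sum to 4 (valence 4) → 0 H
  atom 3: C, bond orders sum to 4 (valence 4) → 0 H
  atom 4: S, bond orders sum to 1 (valence 2) → 1 H
  atom 5: O, bond orders sum to 2 (valence 2) → 0 H
  atom 6: C, bond orders sum to 4 (valence 4) → 0 H
  atom 7: C, bond orders sum to 3 (valence 4) → 1 H
  atom 8: C, bond orders sum to 4 (valence 4) → 0 H
  atom 9: F (halogen, monovalent) → 0 H
  atom 10: F (halogen, monovalent) → 0 H
  atom 11: F (halogen, monovalent) → 0 H
Totals → C:5, H:2, F:3, I:1, O:1, S:1.
In Hill order: C5H2F3IOS.

C5H2F3IOS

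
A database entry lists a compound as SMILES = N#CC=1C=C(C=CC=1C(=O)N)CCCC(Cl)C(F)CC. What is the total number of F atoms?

1

Scan the SMILES for F atoms (remember two-letter symbols like Cl and Br are single atoms).
Fluorine count: 1.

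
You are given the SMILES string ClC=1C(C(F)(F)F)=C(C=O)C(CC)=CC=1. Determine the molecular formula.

C10H8ClF3O

Walk through each heavy atom and fill implicit hydrogens from standard valence (C 4, N 3, O 2, S 2, halogen 1):
  atom 1: Cl (halogen, monovalent) → 0 H
  atom 2: C, bond orders sum to 4 (valence 4) → 0 H
  atom 3: C, bond orders sum to 4 (valence 4) → 0 H
  atom 4: C, bond orders sum to 4 (valence 4) → 0 H
  atom 5: F (halogen, monovalent) → 0 H
  atom 6: F (halogen, monovalent) → 0 H
  atom 7: F (halogen, monovalent) → 0 H
  atom 8: C, bond orders sum to 4 (valence 4) → 0 H
  atom 9: C, bond orders sum to 3 (valence 4) → 1 H
  atom 10: O, bond orders sum to 2 (valence 2) → 0 H
  atom 11: C, bond orders sum to 4 (valence 4) → 0 H
  atom 12: C, bond orders sum to 2 (valence 4) → 2 H
  atom 13: C, bond orders sum to 1 (valence 4) → 3 H
  atom 14: C, bond orders sum to 3 (valence 4) → 1 H
  atom 15: C, bond orders sum to 3 (valence 4) → 1 H
Totals → C:10, H:8, Cl:1, F:3, O:1.
In Hill order: C10H8ClF3O.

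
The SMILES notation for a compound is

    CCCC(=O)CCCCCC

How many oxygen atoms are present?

1

Scan the SMILES for O atoms (remember two-letter symbols like Cl and Br are single atoms).
Oxygen count: 1.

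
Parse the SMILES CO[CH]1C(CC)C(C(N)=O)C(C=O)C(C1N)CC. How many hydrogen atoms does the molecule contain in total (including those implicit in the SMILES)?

Walk through each heavy atom and fill implicit hydrogens from standard valence (C 4, N 3, O 2, S 2, halogen 1):
  atom 1: C, bond orders sum to 1 (valence 4) → 3 H
  atom 2: O, bond orders sum to 2 (valence 2) → 0 H
  atom 3: C with explicit H count 1
  atom 4: C, bond orders sum to 3 (valence 4) → 1 H
  atom 5: C, bond orders sum to 2 (valence 4) → 2 H
  atom 6: C, bond orders sum to 1 (valence 4) → 3 H
  atom 7: C, bond orders sum to 3 (valence 4) → 1 H
  atom 8: C, bond orders sum to 4 (valence 4) → 0 H
  atom 9: N, bond orders sum to 1 (valence 3) → 2 H
  atom 10: O, bond orders sum to 2 (valence 2) → 0 H
  atom 11: C, bond orders sum to 3 (valence 4) → 1 H
  atom 12: C, bond orders sum to 3 (valence 4) → 1 H
  atom 13: O, bond orders sum to 2 (valence 2) → 0 H
  atom 14: C, bond orders sum to 3 (valence 4) → 1 H
  atom 15: C, bond orders sum to 3 (valence 4) → 1 H
  atom 16: N, bond orders sum to 1 (valence 3) → 2 H
  atom 17: C, bond orders sum to 2 (valence 4) → 2 H
  atom 18: C, bond orders sum to 1 (valence 4) → 3 H
Total hydrogens: 24.

24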